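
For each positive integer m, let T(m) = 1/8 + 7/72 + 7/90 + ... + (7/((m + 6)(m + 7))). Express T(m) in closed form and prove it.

T(m) = m/(m + 7)

We claim T(m) = m/(m + 7) for all m ≥ 1.
Base step (m = 1): T(1) = 1/8, and the closed form gives 1/8. They agree.
For the inductive step, assume it holds for an arbitrary k ≥ 1, so T(k) = k/(k + 7).
Then T(k+1) = T(k) + (7/((k + 7)(k + 8))) = (k/(k + 7)) + (7/((k + 7)(k + 8))).
Simplifying, T(k+1) = (k + 1)/(k + 8) = (k+1)/((k+1) + 7),
which is the closed form with m = k+1.
This completes the induction.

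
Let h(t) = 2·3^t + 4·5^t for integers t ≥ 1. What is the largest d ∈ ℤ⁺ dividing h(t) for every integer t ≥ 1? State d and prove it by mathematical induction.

Computing the first values: h(1) = 26 and h(2) = 118; gcd(26, 118) = 2, so d ≤ 2.
We prove 2 | 2·3^t + 4·5^t for all t ≥ 1 by induction on t.
When t = 1: h(1) = 26 = 2·(13), so 2 | h(1).
Inductive step: assume the claim holds for t = m, i.e. 2 | h(m). Then
h(m+1) − 5·h(m) = (2·3^(m+1) + 4·5^(m+1)) − 5·(2·3^m + 4·5^m) = (2)·3^m·(3 − 5) = (-4)·3^m. Since 2 | h(m) by the inductive hypothesis, 2 | 5·h(m); and 2 | -4 since -4 = 2·-2. Therefore 2 | h(m+1).
Hence, by induction on t, the claim holds for every t ≥ 1.
Therefore the largest such d is 2.

d = 2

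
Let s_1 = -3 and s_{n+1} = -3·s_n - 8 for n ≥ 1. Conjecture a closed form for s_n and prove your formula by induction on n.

Computing the first terms: s_1 = -3, s_2 = 1, s_3 = -11. This suggests s_n = -(-3)^(n - 1) - 2.
Base step (n = 1): the formula gives -3 = -3 = s_1.
Inductive step: assume the claim holds for n = k, so s_k = -(-3)^(k - 1) - 2.
Then s_{k+1} = -3·s_k - 8 = -3·(-(-3)^(k - 1) - 2) - 8 = -(-3)^k - 2 = -(-3)^((k+1) - 1) - 2,
which is the claimed formula at n = k+1.
Hence, by induction on n, the claim holds for every n ≥ 1.

s_n = -(-3)^(n - 1) - 2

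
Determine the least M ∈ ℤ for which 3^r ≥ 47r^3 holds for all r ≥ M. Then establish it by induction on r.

M = 10

At r = 9: 19683 < 34263, so the inequality fails and M ≥ 10. We prove 3^r ≥ 47r^3 for all r ≥ 10.
Base step (r = 10): 3^r = 59049 and 47r^3 = 47000, so 59049 ≥ 47000.
Suppose the result is true for r = m, so 3^m ≥ 47m^3.
Then 3^(m + 1) = 3·(3^m) ≥ 3·(47m^3).
Also, for m ≥ 10 we have 3·(47m^3) ≥ 47(m+1)^3, since 3 ≥ (1 + 1/m)^3 for all m ≥ 10.
Combining, 3^(m + 1) ≥ 47(m+1)^3.
By the principle of mathematical induction, the result holds for all r ≥ 10.
Hence the smallest such M is 10.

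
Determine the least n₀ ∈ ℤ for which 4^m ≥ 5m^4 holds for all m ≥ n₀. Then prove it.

n₀ = 7

At m = 6: 4096 < 6480, so the inequality fails and n₀ ≥ 7. We prove 4^m ≥ 5m^4 for all m ≥ 7.
Base step (m = 7): 4^m = 16384 and 5m^4 = 12005, so 16384 ≥ 12005.
For the inductive step, assume it holds for an arbitrary k ≥ 7, so 4^k ≥ 5k^4.
Then 4^(k + 1) = 4·(4^k) ≥ 4·(5k^4).
Also, for k ≥ 7 we have 4·(5k^4) ≥ 5(k+1)^4, since 4 ≥ (1 + 1/k)^4 for all k ≥ 7.
Combining, 4^(k + 1) ≥ 5(k+1)^4.
By the principle of mathematical induction, the result holds for all m ≥ 7.
Hence the smallest such n₀ is 7.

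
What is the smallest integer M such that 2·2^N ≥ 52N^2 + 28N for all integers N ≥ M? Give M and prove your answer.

At N = 11: 4096 < 6600, so the inequality fails and M ≥ 12. We prove 2·2^N ≥ 52N^2 + 28N for all N ≥ 12.
When N = 12: 2·2^N = 8192 and 52N^2 + 28N = 7824, so 8192 ≥ 7824.
Inductive step: assume the claim holds for N = j, so 2·2^j ≥ 52j^2 + 28j.
Then 2·2^(j + 1) = 2·(2·2^j) ≥ 2·(52j^2 + 28j).
Also, for j ≥ 12 we have 2·(52j^2 + 28j) ≥ 52(j+1)^2 + 28(j+1), since 2·(52j^2 + 28j) − (52(j+1)^2 + 28(j+1)) = 52j^2 - 76j - 80, which is nonnegative for all j ≥ 12.
Combining, 2·2^(j + 1) ≥ 52(j+1)^2 + 28(j+1).
By induction, the statement is established for all N ≥ 12.
Hence the smallest such M is 12.

M = 12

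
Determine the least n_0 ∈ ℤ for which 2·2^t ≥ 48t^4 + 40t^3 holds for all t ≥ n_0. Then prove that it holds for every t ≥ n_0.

At t = 22: 8388608 < 11670208, so the inequality fails and n_0 ≥ 23. We prove 2·2^t ≥ 48t^4 + 40t^3 for all t ≥ 23.
For the base case t = 23: 2·2^t = 16777216 and 48t^4 + 40t^3 = 13919048, so 16777216 ≥ 13919048.
Suppose the result is true for t = p, so 2·2^p ≥ 48p^4 + 40p^3.
Then 2·2^(p + 1) = 2·(2·2^p) ≥ 2·(48p^4 + 40p^3).
Also, for p ≥ 23 we have 2·(48p^4 + 40p^3) ≥ 48(p+1)^4 + 40(p+1)^3, since 2·(48p^4 + 40p^3) − (48(p+1)^4 + 40(p+1)^3) = 48p^4 - 152p^3 - 408p^2 - 312p - 88, which is nonnegative for all p ≥ 23.
Combining, 2·2^(p + 1) ≥ 48(p+1)^4 + 40(p+1)^3.
By the principle of mathematical induction, the result holds for all t ≥ 23.
Hence the smallest such n_0 is 23.

n_0 = 23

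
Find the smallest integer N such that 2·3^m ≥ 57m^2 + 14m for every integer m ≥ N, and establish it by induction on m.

At m = 6: 1458 < 2136, so the inequality fails and N ≥ 7. We prove 2·3^m ≥ 57m^2 + 14m for all m ≥ 7.
For the base case m = 7: 2·3^m = 4374 and 57m^2 + 14m = 2891, so 4374 ≥ 2891.
Suppose the result is true for m = i, so 2·3^i ≥ 57i^2 + 14i.
Then 2·3^(i + 1) = 3·(2·3^i) ≥ 3·(57i^2 + 14i).
Also, for i ≥ 7 we have 3·(57i^2 + 14i) ≥ 57(i+1)^2 + 14(i+1), since 3·(57i^2 + 14i) − (57(i+1)^2 + 14(i+1)) = 114i^2 - 86i - 71, which is nonnegative for all i ≥ 7.
Combining, 2·3^(i + 1) ≥ 57(i+1)^2 + 14(i+1).
Hence, by induction on m, the claim holds for every m ≥ 7.
Hence the smallest such N is 7.

N = 7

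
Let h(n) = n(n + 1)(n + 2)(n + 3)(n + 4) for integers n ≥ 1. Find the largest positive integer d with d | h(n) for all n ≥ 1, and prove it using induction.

Computing the first values: h(1) = 120 and h(2) = 720; gcd(120, 720) = 120, so d ≤ 120.
We prove 120 | n(n + 1)(n + 2)(n + 3)(n + 4) for all n ≥ 1 by induction on n.
For the base case n = 1: h(1) = 120 = 120·(1), so 120 | h(1).
Inductive step: suppose the statement holds for some k ≥ 1, i.e. 120 | h(k). Then
h(k+1) − h(k) = (k+1)·(k+2)·(k+3)·(k+4)·(k+5) − k·(k+1)·(k+2)·(k+3)·(k+4) = (k+1)·(k+2)·(k+3)·(k+4)·[(k+5) − k] = 5·(k+1)·(k+2)·(k+3)·(k+4). The product of 4 consecutive integers is divisible by (4)! = 24, so h(k+1) − h(k) is divisible by 5·24 = 120. By the inductive hypothesis 120 | h(k), hence 120 | h(k+1).
By induction, the statement is established for all n ≥ 1.
Therefore the largest such d is 120.

d = 120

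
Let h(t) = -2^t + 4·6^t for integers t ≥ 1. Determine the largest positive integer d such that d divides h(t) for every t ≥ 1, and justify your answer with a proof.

d = 2

Computing the first values: h(1) = 22 and h(2) = 140; gcd(22, 140) = 2, so d ≤ 2.
We prove 2 | -2^t + 4·6^t for all t ≥ 1 by induction on t.
For the base case t = 1: h(1) = 22 = 2·(11), so 2 | h(1).
Inductive step: assume the claim holds for t = j, i.e. 2 | h(j). Then
h(j+1) − 6·h(j) = (-2^(j+1) + 4·6^(j+1)) − 6·(-2^j + 4·6^j) = (-1)·2^j·(2 − 6) = (4)·2^j. Since 2 | h(j) by the inductive hypothesis, 2 | 6·h(j); and 2 | 4 since 4 = 2·2. Therefore 2 | h(j+1).
By induction, the statement is established for all t ≥ 1.
Therefore the largest such d is 2.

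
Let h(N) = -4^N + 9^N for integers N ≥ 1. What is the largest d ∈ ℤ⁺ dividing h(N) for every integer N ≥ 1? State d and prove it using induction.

d = 5

Computing the first values: h(1) = 5 and h(2) = 65; gcd(5, 65) = 5, so d ≤ 5.
We prove 5 | -4^N + 9^N for all N ≥ 1 by induction on N.
For the base case N = 1: h(1) = 5 = 5·(1), so 5 | h(1).
Suppose the result is true for N = i, i.e. 5 | h(i). Then
9^{i+1} − 4^{i+1} = 9·9^i − 4·4^i = 9·(9^i − 4^i) + (5)·4^i. The first term is divisible by 5 by the inductive hypothesis, and the second term (5)·4^i is divisible by 5 since 5 | 5. Hence 5 | h(i+1).
By the principle of mathematical induction, the result holds for all N ≥ 1.
Therefore the largest such d is 5.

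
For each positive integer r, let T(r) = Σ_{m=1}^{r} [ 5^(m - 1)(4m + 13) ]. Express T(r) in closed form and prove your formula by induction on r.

T(r) = 5^r(r + 3) - 3

We claim T(r) = 5^r(r + 3) - 3 for all r ≥ 1.
For the base case r = 1: T(1) = 17, and the closed form gives 17. They agree.
Inductive step: assume the claim holds for r = m, so T(m) = 5^m(m + 3) - 3.
Then T(m+1) = T(m) + (5^m(4m + 17)) = (5^m(m + 3) - 3) + (5^m(4m + 17)).
Simplifying, T(m+1) = 5·5^m·m + 20·5^m - 3 = 5^(m+1)((m+1) + 3) - 3,
which is the closed form with r = m+1.
By induction, the statement is established for all r ≥ 1.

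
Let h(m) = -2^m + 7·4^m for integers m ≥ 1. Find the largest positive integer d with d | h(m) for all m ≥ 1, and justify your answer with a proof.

d = 2

Computing the first values: h(1) = 26 and h(2) = 108; gcd(26, 108) = 2, so d ≤ 2.
We prove 2 | -2^m + 7·4^m for all m ≥ 1 by induction on m.
Base case (m = 1): h(1) = 26 = 2·(13), so 2 | h(1).
Inductive step: assume the claim holds for m = r, i.e. 2 | h(r). Then
h(r+1) − 4·h(r) = (-2^(r+1) + 7·4^(r+1)) − 4·(-2^r + 7·4^r) = (-1)·2^r·(2 − 4) = (2)·2^r. Since 2 | h(r) by the inductive hypothesis, 2 | 4·h(r); and 2 | 2 since 2 = 2·1. Therefore 2 | h(r+1).
This completes the induction.
Therefore the largest such d is 2.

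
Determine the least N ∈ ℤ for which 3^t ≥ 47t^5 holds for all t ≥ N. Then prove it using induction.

At t = 16: 43046721 < 49283072, so the inequality fails and N ≥ 17. We prove 3^t ≥ 47t^5 for all t ≥ 17.
Base step (t = 17): 3^t = 129140163 and 47t^5 = 66733279, so 129140163 ≥ 66733279.
Inductive step: assume the claim holds for t = j, so 3^j ≥ 47j^5.
Then 3^(j + 1) = 3·(3^j) ≥ 3·(47j^5).
Also, for j ≥ 17 we have 3·(47j^5) ≥ 47(j+1)^5, since 3 ≥ (1 + 1/j)^5 for all j ≥ 17.
Combining, 3^(j + 1) ≥ 47(j+1)^5.
By the principle of mathematical induction, the result holds for all t ≥ 17.
Hence the smallest such N is 17.

N = 17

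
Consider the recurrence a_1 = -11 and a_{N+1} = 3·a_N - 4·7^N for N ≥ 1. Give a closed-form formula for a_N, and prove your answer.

Computing the first terms: a_1 = -11, a_2 = -61, a_3 = -379. This suggests a_N = -4·3^(N - 1) - 7^N.
When N = 1: the formula gives -11 = -11 = a_1.
For the inductive step, assume it holds for an arbitrary p ≥ 1, so a_p = -4·3^(p - 1) - 7^p.
Then a_{p+1} = 3·a_p - 4·7^p = 3·(-4·3^(p - 1) - 7^p) - 4·7^p = -4·3^p - 7^(p + 1) = -4·3^((p+1) - 1) - 7^(p+1),
which is the claimed formula at N = p+1.
By induction, the statement is established for all N ≥ 1.

a_N = -4·3^(N - 1) - 7^N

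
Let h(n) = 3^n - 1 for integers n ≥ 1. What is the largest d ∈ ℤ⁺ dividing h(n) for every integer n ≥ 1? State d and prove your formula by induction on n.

d = 2

Computing the first values: h(1) = 2 and h(2) = 8; gcd(2, 8) = 2, so d ≤ 2.
We prove 2 | 3^n - 1 for all n ≥ 1 by induction on n.
For the base case n = 1: h(1) = 2 = 2·(1), so 2 | h(1).
Inductive step: assume the claim holds for n = r, i.e. 2 | h(r). Then
3^{r+1} − 1^{r+1} = 3·3^r − 1·1^r = 3·(3^r − 1^r) + (2)·1^r. The first term is divisible by 2 by the inductive hypothesis, and the second term (2)·1^r is divisible by 2 since 2 | 2. Hence 2 | h(r+1).
This completes the induction.
Therefore the largest such d is 2.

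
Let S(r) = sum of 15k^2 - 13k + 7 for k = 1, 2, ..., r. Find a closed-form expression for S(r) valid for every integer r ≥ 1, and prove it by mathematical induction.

S(r) = r(5r^2 + r + 3)

We claim S(r) = r(5r^2 + r + 3) for all r ≥ 1.
For the base case r = 1: S(1) = 9, and the closed form gives 9. They agree.
Suppose the result is true for r = k, so S(k) = k(5k^2 + k + 3).
Then S(k+1) = S(k) + (15k^2 + 17k + 9) = (k(5k^2 + k + 3)) + (15k^2 + 17k + 9).
Simplifying, S(k+1) = (k + 1)(5k^2 + 11k + 9) = (k+1)(5(k+1)^2 + (k+1) + 3),
which is the closed form with r = k+1.
By induction, the statement is established for all r ≥ 1.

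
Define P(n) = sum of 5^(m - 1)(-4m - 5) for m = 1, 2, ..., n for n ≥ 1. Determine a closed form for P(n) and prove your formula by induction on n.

We claim P(n) = -5^n(n + 1) + 1 for all n ≥ 1.
For the base case n = 1: P(1) = -9, and the closed form gives -9. They agree.
Inductive step: assume the claim holds for n = m, so P(m) = -5^m(m + 1) + 1.
Then P(m+1) = P(m) + (5^m(-4m - 9)) = (-5^m(m + 1) + 1) + (5^m(-4m - 9)).
Simplifying, P(m+1) = -5·5^m·m - 10·5^m + 1 = -5^(m+1)((m+1) + 1) + 1,
which is the closed form with n = m+1.
This completes the induction.

P(n) = -5^n(n + 1) + 1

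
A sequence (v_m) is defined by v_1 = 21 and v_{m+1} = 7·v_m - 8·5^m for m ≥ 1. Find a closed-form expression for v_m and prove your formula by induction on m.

v_m = 4·5^m + 7^(m - 1)

Computing the first terms: v_1 = 21, v_2 = 107, v_3 = 549. This suggests v_m = 4·5^m + 7^(m - 1).
Base step (m = 1): the formula gives 21 = 21 = v_1.
For the inductive step, assume it holds for an arbitrary k ≥ 1, so v_k = 4·5^k + 7^(k - 1).
Then v_{k+1} = 7·v_k - 8·5^k = 7·(4·5^k + 7^(k - 1)) - 8·5^k = 4·5^(k + 1) + 7^k = 4·5^(k+1) + 7^((k+1) - 1),
which is the claimed formula at m = k+1.
Hence, by induction on m, the claim holds for every m ≥ 1.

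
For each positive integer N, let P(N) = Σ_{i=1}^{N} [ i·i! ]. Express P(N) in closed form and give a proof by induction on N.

We claim P(N) = (N + 1)! - 1 for all N ≥ 1.
Base step (N = 1): P(1) = 1, and the closed form gives 1. They agree.
For the inductive step, assume it holds for an arbitrary i ≥ 1, so P(i) = (i + 1)! - 1.
Then P(i+1) = P(i) + ((i + 1)(i + 1)!) = ((i + 1)! - 1) + ((i + 1)(i + 1)!).
Simplifying, P(i+1) = ((i+1) + 1)! - 1,
which is the closed form with N = i+1.
Hence, by induction on N, the claim holds for every N ≥ 1.

P(N) = (N + 1)! - 1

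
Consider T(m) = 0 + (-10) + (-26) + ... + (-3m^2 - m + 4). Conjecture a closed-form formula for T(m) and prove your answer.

We claim T(m) = -m(m - 1)(m + 3) for all m ≥ 1.
For the base case m = 1: T(1) = 0, and the closed form gives 0. They agree.
Inductive step: assume the claim holds for m = r, so T(r) = r(-r^2 - 2r + 3).
Then T(r+1) = T(r) + (r(-3r - 7)) = (r(-r^2 - 2r + 3)) + (r(-3r - 7)).
Simplifying, T(r+1) = -r(r + 1)(r + 4) = -(r+1)((r+1) - 1)((r+1) + 3),
which is the closed form with m = r+1.
This completes the induction.

T(m) = -m(m - 1)(m + 3)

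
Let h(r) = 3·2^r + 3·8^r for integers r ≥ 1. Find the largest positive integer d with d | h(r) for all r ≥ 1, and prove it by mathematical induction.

Computing the first values: h(1) = 30 and h(2) = 204; gcd(30, 204) = 6, so d ≤ 6.
We prove 6 | 3·2^r + 3·8^r for all r ≥ 1 by induction on r.
Base case (r = 1): h(1) = 30 = 6·(5), so 6 | h(1).
For the inductive step, assume it holds for an arbitrary k ≥ 1, i.e. 6 | h(k). Then
h(k+1) − 8·h(k) = (3·2^(k+1) + 3·8^(k+1)) − 8·(3·2^k + 3·8^k) = (3)·2^k·(2 − 8) = (-18)·2^k. Since 6 | h(k) by the inductive hypothesis, 6 | 8·h(k); and 6 | -18 since -18 = 6·-3. Therefore 6 | h(k+1).
Hence, by induction on r, the claim holds for every r ≥ 1.
Therefore the largest such d is 6.

d = 6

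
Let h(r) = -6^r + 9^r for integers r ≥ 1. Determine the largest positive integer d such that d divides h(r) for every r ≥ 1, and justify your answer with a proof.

Computing the first values: h(1) = 3 and h(2) = 45; gcd(3, 45) = 3, so d ≤ 3.
We prove 3 | -6^r + 9^r for all r ≥ 1 by induction on r.
When r = 1: h(1) = 3 = 3·(1), so 3 | h(1).
Inductive step: assume the claim holds for r = i, i.e. 3 | h(i). Then
9^{i+1} − 6^{i+1} = 9·9^i − 6·6^i = 9·(9^i − 6^i) + (3)·6^i. The first term is divisible by 3 by the inductive hypothesis, and the second term (3)·6^i is divisible by 3 since 3 | 3. Hence 3 | h(i+1).
By induction, the statement is established for all r ≥ 1.
Therefore the largest such d is 3.

d = 3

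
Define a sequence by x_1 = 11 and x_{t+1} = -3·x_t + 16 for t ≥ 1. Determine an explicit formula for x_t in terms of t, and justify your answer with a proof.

x_t = 7(-3)^(t - 1) + 4

Computing the first terms: x_1 = 11, x_2 = -17, x_3 = 67. This suggests x_t = 7(-3)^(t - 1) + 4.
When t = 1: the formula gives 11 = 11 = x_1.
Suppose the result is true for t = j, so x_j = 7(-3)^(j - 1) + 4.
Then x_{j+1} = -3·x_j + 16 = -3·(7(-3)^(j - 1) + 4) + 16 = 7(-3)^j + 4 = 7(-3)^((j+1) - 1) + 4,
which is the claimed formula at t = j+1.
Hence, by induction on t, the claim holds for every t ≥ 1.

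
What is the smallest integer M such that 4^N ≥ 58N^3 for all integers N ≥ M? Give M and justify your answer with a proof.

At N = 7: 16384 < 19894, so the inequality fails and M ≥ 8. We prove 4^N ≥ 58N^3 for all N ≥ 8.
Base step (N = 8): 4^N = 65536 and 58N^3 = 29696, so 65536 ≥ 29696.
Inductive step: assume the claim holds for N = j, so 4^j ≥ 58j^3.
Then 4^(j + 1) = 4·(4^j) ≥ 4·(58j^3).
Also, for j ≥ 8 we have 4·(58j^3) ≥ 58(j+1)^3, since 4 ≥ (1 + 1/j)^3 for all j ≥ 8.
Combining, 4^(j + 1) ≥ 58(j+1)^3.
This completes the induction.
Hence the smallest such M is 8.

M = 8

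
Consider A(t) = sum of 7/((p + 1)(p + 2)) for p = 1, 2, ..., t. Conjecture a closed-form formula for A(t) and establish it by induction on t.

A(t) = 7t/(2(t + 2))

We claim A(t) = 7t/(2(t + 2)) for all t ≥ 1.
For the base case t = 1: A(1) = 7/6, and the closed form gives 7/6. They agree.
Suppose the result is true for t = p, so A(p) = 7p/(2(p + 2)).
Then A(p+1) = A(p) + (7/((p + 2)(p + 3))) = (7p/(2(p + 2))) + (7/((p + 2)(p + 3))).
Simplifying, A(p+1) = 7(p + 1)/(2(p + 3)) = 7(p+1)/(2((p+1) + 2)),
which is the closed form with t = p+1.
Hence, by induction on t, the claim holds for every t ≥ 1.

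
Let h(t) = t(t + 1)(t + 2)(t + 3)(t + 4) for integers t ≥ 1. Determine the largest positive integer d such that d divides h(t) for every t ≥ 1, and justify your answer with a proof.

d = 120

Computing the first values: h(1) = 120 and h(2) = 720; gcd(120, 720) = 120, so d ≤ 120.
We prove 120 | t(t + 1)(t + 2)(t + 3)(t + 4) for all t ≥ 1 by induction on t.
Base step (t = 1): h(1) = 120 = 120·(1), so 120 | h(1).
For the inductive step, assume it holds for an arbitrary k ≥ 1, i.e. 120 | h(k). Then
h(k+1) − h(k) = (k+1)·(k+2)·(k+3)·(k+4)·(k+5) − k·(k+1)·(k+2)·(k+3)·(k+4) = (k+1)·(k+2)·(k+3)·(k+4)·[(k+5) − k] = 5·(k+1)·(k+2)·(k+3)·(k+4). The product of 4 consecutive integers is divisible by (4)! = 24, so h(k+1) − h(k) is divisible by 5·24 = 120. By the inductive hypothesis 120 | h(k), hence 120 | h(k+1).
By induction, the statement is established for all t ≥ 1.
Therefore the largest such d is 120.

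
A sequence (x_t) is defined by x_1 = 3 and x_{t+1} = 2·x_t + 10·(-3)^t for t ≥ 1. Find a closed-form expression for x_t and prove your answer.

Computing the first terms: x_1 = 3, x_2 = -24, x_3 = 42. This suggests x_t = -2(-3)^t - 3·2^(t - 1).
Base step (t = 1): the formula gives 3 = 3 = x_1.
Suppose the result is true for t = r, so x_r = -2(-3)^r - 3·2^(r - 1).
Then x_{r+1} = 2·x_r + 10·(-3)^r = 2·(-2(-3)^r - 3·2^(r - 1)) + 10·(-3)^r = -2(-3)^(r + 1) - 3·2^r = -2(-3)^(r+1) - 3·2^((r+1) - 1),
which is the claimed formula at t = r+1.
Hence, by induction on t, the claim holds for every t ≥ 1.

x_t = -2(-3)^t - 3·2^(t - 1)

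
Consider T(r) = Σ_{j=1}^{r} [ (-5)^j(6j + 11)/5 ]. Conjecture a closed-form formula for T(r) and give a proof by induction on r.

We claim T(r) = (-5)^r(r + 2) - 2 for all r ≥ 1.
Base case (r = 1): T(1) = -17, and the closed form gives -17. They agree.
For the inductive step, assume it holds for an arbitrary j ≥ 1, so T(j) = (-5)^j(j + 2) - 2.
Then T(j+1) = T(j) + ((-5)^j(-6j - 17)) = ((-5)^j(j + 2) - 2) + ((-5)^j(-6j - 17)).
Simplifying, T(j+1) = -5(-5)^j·j - 15(-5)^j - 2 = (-5)^(j+1)((j+1) + 2) - 2,
which is the closed form with r = j+1.
By induction, the statement is established for all r ≥ 1.

T(r) = (-5)^r(r + 2) - 2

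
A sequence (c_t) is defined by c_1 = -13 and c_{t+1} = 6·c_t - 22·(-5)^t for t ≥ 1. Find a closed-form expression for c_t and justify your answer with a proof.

Computing the first terms: c_1 = -13, c_2 = 32, c_3 = -358. This suggests c_t = 2(-5)^t - 3·6^(t - 1).
Base case (t = 1): the formula gives -13 = -13 = c_1.
Suppose the result is true for t = m, so c_m = 2(-5)^m - 3·6^(m - 1).
Then c_{m+1} = 6·c_m - 22·(-5)^m = 6·(2(-5)^m - 3·6^(m - 1)) - 22·(-5)^m = 2(-5)^(m + 1) - 3·6^m = 2(-5)^(m+1) - 3·6^((m+1) - 1),
which is the claimed formula at t = m+1.
Hence, by induction on t, the claim holds for every t ≥ 1.

c_t = 2(-5)^t - 3·6^(t - 1)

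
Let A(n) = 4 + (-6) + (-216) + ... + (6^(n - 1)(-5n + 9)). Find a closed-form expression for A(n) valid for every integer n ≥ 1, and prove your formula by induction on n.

A(n) = 6^n(-n + 2) - 2

We claim A(n) = 6^n(-n + 2) - 2 for all n ≥ 1.
When n = 1: A(1) = 4, and the closed form gives 4. They agree.
Suppose the result is true for n = m, so A(m) = 6^m(-m + 2) - 2.
Then A(m+1) = A(m) + (6^m(-5m + 4)) = (6^m(-m + 2) - 2) + (6^m(-5m + 4)).
Simplifying, A(m+1) = -6·6^m·m + 6·6^m - 2 = 6^(m+1)(-(m+1) + 2) - 2,
which is the closed form with n = m+1.
This completes the induction.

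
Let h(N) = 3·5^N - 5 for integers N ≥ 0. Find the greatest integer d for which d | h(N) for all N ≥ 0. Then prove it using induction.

Computing the first values: h(0) = -2 and h(1) = 10; gcd(-2, 10) = 2, so d ≤ 2.
We prove 2 | 3·5^N - 5 for all N ≥ 0 by induction on N.
When N = 0: h(0) = -2 = 2·(-1), so 2 | h(0).
Inductive step: assume the claim holds for N = i, i.e. 2 | h(i). Then
h(i+1) = 3·5^(i+1) - 5 = 5·(3·5^i - 5) + 20 = 5·h(i) + 20. The first term is divisible by 2 by the inductive hypothesis, and 20 is divisible by 2. Hence 2 | h(i+1).
By the principle of mathematical induction, the result holds for all N ≥ 0.
Therefore the largest such d is 2.

d = 2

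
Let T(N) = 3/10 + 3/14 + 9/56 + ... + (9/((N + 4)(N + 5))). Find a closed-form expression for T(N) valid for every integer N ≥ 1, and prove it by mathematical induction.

We claim T(N) = 9N/(5(N + 5)) for all N ≥ 1.
Base case (N = 1): T(1) = 3/10, and the closed form gives 3/10. They agree.
For the inductive step, assume it holds for an arbitrary i ≥ 1, so T(i) = 9i/(5(i + 5)).
Then T(i+1) = T(i) + (9/((i + 5)(i + 6))) = (9i/(5(i + 5))) + (9/((i + 5)(i + 6))).
Simplifying, T(i+1) = 9(i + 1)/(5(i + 6)) = 9(i+1)/(5((i+1) + 5)),
which is the closed form with N = i+1.
By induction, the statement is established for all N ≥ 1.

T(N) = 9N/(5(N + 5))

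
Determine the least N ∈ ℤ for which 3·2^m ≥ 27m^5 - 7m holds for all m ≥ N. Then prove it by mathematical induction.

At m = 26: 201326592 < 320796970, so the inequality fails and N ≥ 27. We prove 3·2^m ≥ 27m^5 - 7m for all m ≥ 27.
When m = 27: 3·2^m = 402653184 and 27m^5 - 7m = 387420300, so 402653184 ≥ 387420300.
Inductive step: assume the claim holds for m = j, so 3·2^j ≥ 27j^5 - 7j.
Then 3·2^(j + 1) = 2·(3·2^j) ≥ 2·(27j^5 - 7j).
Also, for j ≥ 27 we have 2·(27j^5 - 7j) ≥ 27(j+1)^5 - 7(j+1), since 2·(27j^5 - 7j) − (27(j+1)^5 - 7(j+1)) = 27j^5 - 135j^4 - 270j^3 - 270j^2 - 142j - 20, which is nonnegative for all j ≥ 27.
Combining, 3·2^(j + 1) ≥ 27(j+1)^5 - 7(j+1).
By the principle of mathematical induction, the result holds for all m ≥ 27.
Hence the smallest such N is 27.

N = 27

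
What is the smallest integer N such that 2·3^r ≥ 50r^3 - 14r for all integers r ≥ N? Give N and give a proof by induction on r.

At r = 8: 13122 < 25488, so the inequality fails and N ≥ 9. We prove 2·3^r ≥ 50r^3 - 14r for all r ≥ 9.
Base case (r = 9): 2·3^r = 39366 and 50r^3 - 14r = 36324, so 39366 ≥ 36324.
Suppose the result is true for r = k, so 2·3^k ≥ 50k^3 - 14k.
Then 2·3^(k + 1) = 3·(2·3^k) ≥ 3·(50k^3 - 14k).
Also, for k ≥ 9 we have 3·(50k^3 - 14k) ≥ 50(k+1)^3 - 14(k+1), since 3·(50k^3 - 14k) − (50(k+1)^3 - 14(k+1)) = 100k^3 - 150k^2 - 178k - 36, which is nonnegative for all k ≥ 9.
Combining, 2·3^(k + 1) ≥ 50(k+1)^3 - 14(k+1).
This completes the induction.
Hence the smallest such N is 9.

N = 9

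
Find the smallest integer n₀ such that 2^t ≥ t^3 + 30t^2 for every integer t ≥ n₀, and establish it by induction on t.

n₀ = 13

At t = 12: 4096 < 6048, so the inequality fails and n₀ ≥ 13. We prove 2^t ≥ t^3 + 30t^2 for all t ≥ 13.
Base step (t = 13): 2^t = 8192 and t^3 + 30t^2 = 7267, so 8192 ≥ 7267.
Inductive step: assume the claim holds for t = i, so 2^i ≥ i^3 + 30i^2.
Then 2^(i + 1) = 2·(2^i) ≥ 2·(i^3 + 30i^2).
Also, for i ≥ 13 we have 2·(i^3 + 30i^2) ≥ (i+1)^3 + 30(i+1)^2, since 2·(i^3 + 30i^2) − ((i+1)^3 + 30(i+1)^2) = i^3 + 27i^2 - 63i - 31, which is nonnegative for all i ≥ 13.
Combining, 2^(i + 1) ≥ (i+1)^3 + 30(i+1)^2.
Hence, by induction on t, the claim holds for every t ≥ 13.
Hence the smallest such n₀ is 13.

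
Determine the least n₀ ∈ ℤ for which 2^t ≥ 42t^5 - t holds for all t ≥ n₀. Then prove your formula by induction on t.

At t = 29: 536870912 < 861468229, so the inequality fails and n₀ ≥ 30. We prove 2^t ≥ 42t^5 - t for all t ≥ 30.
Base step (t = 30): 2^t = 1073741824 and 42t^5 - t = 1020599970, so 1073741824 ≥ 1020599970.
Suppose the result is true for t = i, so 2^i ≥ 42i^5 - i.
Then 2^(i + 1) = 2·(2^i) ≥ 2·(42i^5 - i).
Also, for i ≥ 30 we have 2·(42i^5 - i) ≥ 42(i+1)^5 - (i+1), since 2·(42i^5 - i) − (42(i+1)^5 - (i+1)) = 42i^5 - 210i^4 - 420i^3 - 420i^2 - 211i - 41, which is nonnegative for all i ≥ 30.
Combining, 2^(i + 1) ≥ 42(i+1)^5 - (i+1).
By induction, the statement is established for all t ≥ 30.
Hence the smallest such n₀ is 30.

n₀ = 30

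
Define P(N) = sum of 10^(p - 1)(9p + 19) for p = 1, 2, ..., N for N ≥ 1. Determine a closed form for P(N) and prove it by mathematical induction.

P(N) = 10^N(N + 2) - 2

We claim P(N) = 10^N(N + 2) - 2 for all N ≥ 1.
Base case (N = 1): P(1) = 28, and the closed form gives 28. They agree.
Inductive step: assume the claim holds for N = p, so P(p) = 10^p(p + 2) - 2.
Then P(p+1) = P(p) + (10^p(9p + 28)) = (10^p(p + 2) - 2) + (10^p(9p + 28)).
Simplifying, P(p+1) = 10·10^p·p + 30·10^p - 2 = 10^(p+1)((p+1) + 2) - 2,
which is the closed form with N = p+1.
Hence, by induction on N, the claim holds for every N ≥ 1.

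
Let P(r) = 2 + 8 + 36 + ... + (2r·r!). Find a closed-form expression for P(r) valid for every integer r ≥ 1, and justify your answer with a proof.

P(r) = 2(r + 1)! - 2

We claim P(r) = 2(r + 1)! - 2 for all r ≥ 1.
Base step (r = 1): P(1) = 2, and the closed form gives 2. They agree.
For the inductive step, assume it holds for an arbitrary k ≥ 1, so P(k) = 2(k + 1)! - 2.
Then P(k+1) = P(k) + (2(k + 1)(k + 1)!) = (2(k + 1)! - 2) + (2(k + 1)(k + 1)!).
Simplifying, P(k+1) = 2((k+1) + 1)! - 2,
which is the closed form with r = k+1.
By the principle of mathematical induction, the result holds for all r ≥ 1.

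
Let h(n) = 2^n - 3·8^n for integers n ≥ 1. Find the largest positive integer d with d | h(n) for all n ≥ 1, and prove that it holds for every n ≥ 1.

d = 2

Computing the first values: h(1) = -22 and h(2) = -188; gcd(-22, -188) = 2, so d ≤ 2.
We prove 2 | 2^n - 3·8^n for all n ≥ 1 by induction on n.
For the base case n = 1: h(1) = -22 = 2·(-11), so 2 | h(1).
Inductive step: assume the claim holds for n = m, i.e. 2 | h(m). Then
h(m+1) − 8·h(m) = (2^(m+1) - 3·8^(m+1)) − 8·(2^m - 3·8^m) = (1)·2^m·(2 − 8) = (-6)·2^m. Since 2 | h(m) by the inductive hypothesis, 2 | 8·h(m); and 2 | -6 since -6 = 2·-3. Therefore 2 | h(m+1).
This completes the induction.
Therefore the largest such d is 2.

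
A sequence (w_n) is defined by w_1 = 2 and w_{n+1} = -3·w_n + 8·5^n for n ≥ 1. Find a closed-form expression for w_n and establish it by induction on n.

Computing the first terms: w_1 = 2, w_2 = 34, w_3 = 98. This suggests w_n = (-3)^n + 5^n.
When n = 1: the formula gives 2 = 2 = w_1.
Suppose the result is true for n = k, so w_k = (-3)^k + 5^k.
Then w_{k+1} = -3·w_k + 8·5^k = -3·((-3)^k + 5^k) + 8·5^k = (-3)^(k + 1) + 5^(k + 1),
which is the claimed formula at n = k+1.
This completes the induction.

w_n = (-3)^n + 5^n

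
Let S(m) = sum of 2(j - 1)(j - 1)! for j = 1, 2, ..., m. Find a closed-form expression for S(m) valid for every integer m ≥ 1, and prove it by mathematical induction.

S(m) = 2m! - 2

We claim S(m) = 2m! - 2 for all m ≥ 1.
When m = 1: S(1) = 0, and the closed form gives 0. They agree.
Inductive step: assume the claim holds for m = j, so S(j) = 2j! - 2.
Then S(j+1) = S(j) + (2j·j!) = (2j! - 2) + (2j·j!).
Simplifying, S(j+1) = 2(j+1)! - 2,
which is the closed form with m = j+1.
Hence, by induction on m, the claim holds for every m ≥ 1.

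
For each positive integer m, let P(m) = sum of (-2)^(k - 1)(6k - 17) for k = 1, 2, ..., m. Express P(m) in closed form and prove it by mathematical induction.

P(m) = (-2)^m(-2m + 5) - 5

We claim P(m) = (-2)^m(-2m + 5) - 5 for all m ≥ 1.
Base step (m = 1): P(1) = -11, and the closed form gives -11. They agree.
Inductive step: assume the claim holds for m = k, so P(k) = (-2)^k(-2k + 5) - 5.
Then P(k+1) = P(k) + ((-2)^k(6k - 11)) = ((-2)^k(-2k + 5) - 5) + ((-2)^k(6k - 11)).
Simplifying, P(k+1) = 4(-2)^k·k - 6(-2)^k - 5 = (-2)^(k+1)(-2(k+1) + 5) - 5,
which is the closed form with m = k+1.
By induction, the statement is established for all m ≥ 1.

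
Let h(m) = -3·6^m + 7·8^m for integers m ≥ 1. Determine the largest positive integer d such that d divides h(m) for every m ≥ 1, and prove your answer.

d = 2

Computing the first values: h(1) = 38 and h(2) = 340; gcd(38, 340) = 2, so d ≤ 2.
We prove 2 | -3·6^m + 7·8^m for all m ≥ 1 by induction on m.
Base step (m = 1): h(1) = 38 = 2·(19), so 2 | h(1).
Inductive step: suppose the statement holds for some p ≥ 1, i.e. 2 | h(p). Then
h(p+1) − 8·h(p) = (-3·6^(p+1) + 7·8^(p+1)) − 8·(-3·6^p + 7·8^p) = (-3)·6^p·(6 − 8) = (6)·6^p. Since 2 | h(p) by the inductive hypothesis, 2 | 8·h(p); and 2 | 6 since 6 = 2·3. Therefore 2 | h(p+1).
This completes the induction.
Therefore the largest such d is 2.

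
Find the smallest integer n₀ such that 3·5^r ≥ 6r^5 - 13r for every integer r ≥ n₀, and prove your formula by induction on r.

At r = 5: 9375 < 18685, so the inequality fails and n₀ ≥ 6. We prove 3·5^r ≥ 6r^5 - 13r for all r ≥ 6.
Base step (r = 6): 3·5^r = 46875 and 6r^5 - 13r = 46578, so 46875 ≥ 46578.
Inductive step: suppose the statement holds for some m ≥ 6, so 3·5^m ≥ 6m^5 - 13m.
Then 3·5^(m + 1) = 5·(3·5^m) ≥ 5·(6m^5 - 13m).
Also, for m ≥ 6 we have 5·(6m^5 - 13m) ≥ 6(m+1)^5 - 13(m+1), since 5·(6m^5 - 13m) − (6(m+1)^5 - 13(m+1)) = 24m^5 - 30m^4 - 60m^3 - 60m^2 - 82m + 7, which is nonnegative for all m ≥ 6.
Combining, 3·5^(m + 1) ≥ 6(m+1)^5 - 13(m+1).
This completes the induction.
Hence the smallest such n₀ is 6.

n₀ = 6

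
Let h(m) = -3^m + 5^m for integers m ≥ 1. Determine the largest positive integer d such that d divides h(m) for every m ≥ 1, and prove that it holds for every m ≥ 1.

Computing the first values: h(1) = 2 and h(2) = 16; gcd(2, 16) = 2, so d ≤ 2.
We prove 2 | -3^m + 5^m for all m ≥ 1 by induction on m.
Base case (m = 1): h(1) = 2 = 2·(1), so 2 | h(1).
For the inductive step, assume it holds for an arbitrary p ≥ 1, i.e. 2 | h(p). Then
5^{p+1} − 3^{p+1} = 5·5^p − 3·3^p = 5·(5^p − 3^p) + (2)·3^p. The first term is divisible by 2 by the inductive hypothesis, and the second term (2)·3^p is divisible by 2 since 2 | 2. Hence 2 | h(p+1).
This completes the induction.
Therefore the largest such d is 2.

d = 2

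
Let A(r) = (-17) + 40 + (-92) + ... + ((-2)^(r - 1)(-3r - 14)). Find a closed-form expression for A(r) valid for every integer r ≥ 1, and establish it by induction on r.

We claim A(r) = (-2)^r(r + 5) - 5 for all r ≥ 1.
Base step (r = 1): A(1) = -17, and the closed form gives -17. They agree.
Suppose the result is true for r = j, so A(j) = (-2)^j(j + 5) - 5.
Then A(j+1) = A(j) + ((-2)^j(-3j - 17)) = ((-2)^j(j + 5) - 5) + ((-2)^j(-3j - 17)).
Simplifying, A(j+1) = -2(-2)^j·j - 12(-2)^j - 5 = (-2)^(j+1)((j+1) + 5) - 5,
which is the closed form with r = j+1.
By the principle of mathematical induction, the result holds for all r ≥ 1.

A(r) = (-2)^r(r + 5) - 5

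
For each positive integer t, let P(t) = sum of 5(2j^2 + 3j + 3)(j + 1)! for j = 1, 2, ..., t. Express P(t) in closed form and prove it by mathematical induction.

P(t) = (10t + 5)(t + 2)! - 10

We claim P(t) = (10t + 5)(t + 2)! - 10 for all t ≥ 1.
When t = 1: P(1) = 80, and the closed form gives 80. They agree.
For the inductive step, assume it holds for an arbitrary j ≥ 1, so P(j) = (10j + 5)(j + 2)! - 10.
Then P(j+1) = P(j) + (5(2j^2 + 7j + 8)(j + 2)!) = ((10j + 5)(j + 2)! - 10) + (5(2j^2 + 7j + 8)(j + 2)!).
Simplifying, P(j+1) = (10(j+1) + 5)((j+1) + 2)! - 10,
which is the closed form with t = j+1.
This completes the induction.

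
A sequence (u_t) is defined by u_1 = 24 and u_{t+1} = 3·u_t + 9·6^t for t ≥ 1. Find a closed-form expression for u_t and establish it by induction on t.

Computing the first terms: u_1 = 24, u_2 = 126, u_3 = 702. This suggests u_t = 2·3^t + 3·6^t.
When t = 1: the formula gives 24 = 24 = u_1.
Suppose the result is true for t = k, so u_k = 2·3^k + 3·6^k.
Then u_{k+1} = 3·u_k + 9·6^k = 3·(2·3^k + 3·6^k) + 9·6^k = 2·3^(k + 1) + 3·6^(k + 1),
which is the claimed formula at t = k+1.
This completes the induction.

u_t = 2·3^t + 3·6^t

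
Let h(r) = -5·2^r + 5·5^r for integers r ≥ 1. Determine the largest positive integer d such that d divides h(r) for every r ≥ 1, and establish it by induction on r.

d = 15

Computing the first values: h(1) = 15 and h(2) = 105; gcd(15, 105) = 15, so d ≤ 15.
We prove 15 | -5·2^r + 5·5^r for all r ≥ 1 by induction on r.
Base case (r = 1): h(1) = 15 = 15·(1), so 15 | h(1).
For the inductive step, assume it holds for an arbitrary j ≥ 1, i.e. 15 | h(j). Then
h(j+1) − 5·h(j) = (-5·2^(j+1) + 5·5^(j+1)) − 5·(-5·2^j + 5·5^j) = (-5)·2^j·(2 − 5) = (15)·2^j. Since 15 | h(j) by the inductive hypothesis, 15 | 5·h(j); and 15 | 15 since 15 = 15·1. Therefore 15 | h(j+1).
This completes the induction.
Therefore the largest such d is 15.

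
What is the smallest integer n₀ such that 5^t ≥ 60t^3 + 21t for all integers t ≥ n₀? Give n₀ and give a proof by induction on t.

At t = 5: 3125 < 7605, so the inequality fails and n₀ ≥ 6. We prove 5^t ≥ 60t^3 + 21t for all t ≥ 6.
Base step (t = 6): 5^t = 15625 and 60t^3 + 21t = 13086, so 15625 ≥ 13086.
Suppose the result is true for t = r, so 5^r ≥ 60r^3 + 21r.
Then 5^(r + 1) = 5·(5^r) ≥ 5·(60r^3 + 21r).
Also, for r ≥ 6 we have 5·(60r^3 + 21r) ≥ 60(r+1)^3 + 21(r+1), since 5·(60r^3 + 21r) − (60(r+1)^3 + 21(r+1)) = 240r^3 - 180r^2 - 96r - 81, which is nonnegative for all r ≥ 6.
Combining, 5^(r + 1) ≥ 60(r+1)^3 + 21(r+1).
By the principle of mathematical induction, the result holds for all t ≥ 6.
Hence the smallest such n₀ is 6.

n₀ = 6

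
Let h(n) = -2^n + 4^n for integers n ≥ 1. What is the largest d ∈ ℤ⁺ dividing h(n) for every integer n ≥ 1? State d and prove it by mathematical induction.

d = 2

Computing the first values: h(1) = 2 and h(2) = 12; gcd(2, 12) = 2, so d ≤ 2.
We prove 2 | -2^n + 4^n for all n ≥ 1 by induction on n.
Base case (n = 1): h(1) = 2 = 2·(1), so 2 | h(1).
Inductive step: suppose the statement holds for some j ≥ 1, i.e. 2 | h(j). Then
4^{j+1} − 2^{j+1} = 4·4^j − 2·2^j = 4·(4^j − 2^j) + (2)·2^j. The first term is divisible by 2 by the inductive hypothesis, and the second term (2)·2^j is divisible by 2 since 2 | 2. Hence 2 | h(j+1).
Hence, by induction on n, the claim holds for every n ≥ 1.
Therefore the largest such d is 2.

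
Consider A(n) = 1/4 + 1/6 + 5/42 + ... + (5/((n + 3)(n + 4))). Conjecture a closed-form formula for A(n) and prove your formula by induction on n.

We claim A(n) = 5n/(4(n + 4)) for all n ≥ 1.
Base case (n = 1): A(1) = 1/4, and the closed form gives 1/4. They agree.
Inductive step: assume the claim holds for n = j, so A(j) = 5j/(4(j + 4)).
Then A(j+1) = A(j) + (5/((j + 4)(j + 5))) = (5j/(4(j + 4))) + (5/((j + 4)(j + 5))).
Simplifying, A(j+1) = 5(j + 1)/(4(j + 5)) = 5(j+1)/(4((j+1) + 4)),
which is the closed form with n = j+1.
Hence, by induction on n, the claim holds for every n ≥ 1.

A(n) = 5n/(4(n + 4))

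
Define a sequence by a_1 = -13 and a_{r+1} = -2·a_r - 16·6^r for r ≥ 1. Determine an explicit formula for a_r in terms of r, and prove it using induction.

a_r = -(-2)^(r - 1) - 2·6^r

Computing the first terms: a_1 = -13, a_2 = -70, a_3 = -436. This suggests a_r = -(-2)^(r - 1) - 2·6^r.
For the base case r = 1: the formula gives -13 = -13 = a_1.
Inductive step: assume the claim holds for r = k, so a_k = -(-2)^(k - 1) - 2·6^k.
Then a_{k+1} = -2·a_k - 16·6^k = -2·(-(-2)^(k - 1) - 2·6^k) - 16·6^k = -(-2)^k - 2·6^(k + 1) = -(-2)^((k+1) - 1) - 2·6^(k+1),
which is the claimed formula at r = k+1.
Hence, by induction on r, the claim holds for every r ≥ 1.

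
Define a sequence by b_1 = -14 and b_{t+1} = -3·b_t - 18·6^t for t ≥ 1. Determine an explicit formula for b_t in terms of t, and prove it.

b_t = -2(-3)^(t - 1) - 2·6^t

Computing the first terms: b_1 = -14, b_2 = -66, b_3 = -450. This suggests b_t = -2(-3)^(t - 1) - 2·6^t.
Base case (t = 1): the formula gives -14 = -14 = b_1.
Suppose the result is true for t = r, so b_r = -2(-3)^(r - 1) - 2·6^r.
Then b_{r+1} = -3·b_r - 18·6^r = -3·(-2(-3)^(r - 1) - 2·6^r) - 18·6^r = -2(-3)^r - 2·6^(r + 1) = -2(-3)^((r+1) - 1) - 2·6^(r+1),
which is the claimed formula at t = r+1.
This completes the induction.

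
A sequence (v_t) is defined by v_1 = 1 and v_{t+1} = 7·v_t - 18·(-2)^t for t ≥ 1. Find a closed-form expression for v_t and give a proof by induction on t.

v_t = -(-2)^(t + 1) + 5·7^(t - 1)

Computing the first terms: v_1 = 1, v_2 = 43, v_3 = 229. This suggests v_t = -(-2)^(t + 1) + 5·7^(t - 1).
Base case (t = 1): the formula gives 1 = 1 = v_1.
Suppose the result is true for t = k, so v_k = -(-2)^(k + 1) + 5·7^(k - 1).
Then v_{k+1} = 7·v_k - 18·(-2)^k = 7·(-(-2)^(k + 1) + 5·7^(k - 1)) - 18·(-2)^k = -(-2)^(k + 2) + 5·7^k = -(-2)^((k+1) + 1) + 5·7^((k+1) - 1),
which is the claimed formula at t = k+1.
Hence, by induction on t, the claim holds for every t ≥ 1.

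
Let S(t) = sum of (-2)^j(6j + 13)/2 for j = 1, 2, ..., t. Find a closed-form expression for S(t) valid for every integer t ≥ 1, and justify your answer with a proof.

We claim S(t) = (-2)^t(2t + 5) - 5 for all t ≥ 1.
When t = 1: S(1) = -19, and the closed form gives -19. They agree.
For the inductive step, assume it holds for an arbitrary j ≥ 1, so S(j) = (-2)^j(2j + 5) - 5.
Then S(j+1) = S(j) + ((-2)^j(-6j - 19)) = ((-2)^j(2j + 5) - 5) + ((-2)^j(-6j - 19)).
Simplifying, S(j+1) = -4(-2)^j·j - 14(-2)^j - 5 = (-2)^(j+1)(2(j+1) + 5) - 5,
which is the closed form with t = j+1.
By the principle of mathematical induction, the result holds for all t ≥ 1.

S(t) = (-2)^t(2t + 5) - 5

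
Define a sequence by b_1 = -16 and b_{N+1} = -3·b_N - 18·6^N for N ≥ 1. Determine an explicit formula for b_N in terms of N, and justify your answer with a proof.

b_N = -4(-3)^(N - 1) - 2·6^N

Computing the first terms: b_1 = -16, b_2 = -60, b_3 = -468. This suggests b_N = -4(-3)^(N - 1) - 2·6^N.
Base case (N = 1): the formula gives -16 = -16 = b_1.
Suppose the result is true for N = k, so b_k = -4(-3)^(k - 1) - 2·6^k.
Then b_{k+1} = -3·b_k - 18·6^k = -3·(-4(-3)^(k - 1) - 2·6^k) - 18·6^k = -4(-3)^k - 2·6^(k + 1) = -4(-3)^((k+1) - 1) - 2·6^(k+1),
which is the claimed formula at N = k+1.
This completes the induction.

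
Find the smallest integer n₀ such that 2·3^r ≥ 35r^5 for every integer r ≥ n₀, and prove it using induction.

At r = 14: 9565938 < 18823840, so the inequality fails and n₀ ≥ 15. We prove 2·3^r ≥ 35r^5 for all r ≥ 15.
Base step (r = 15): 2·3^r = 28697814 and 35r^5 = 26578125, so 28697814 ≥ 26578125.
Inductive step: assume the claim holds for r = p, so 2·3^p ≥ 35p^5.
Then 2·3^(p + 1) = 3·(2·3^p) ≥ 3·(35p^5).
Also, for p ≥ 15 we have 3·(35p^5) ≥ 35(p+1)^5, since 3 ≥ (1 + 1/p)^5 for all p ≥ 15.
Combining, 2·3^(p + 1) ≥ 35(p+1)^5.
This completes the induction.
Hence the smallest such n₀ is 15.

n₀ = 15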